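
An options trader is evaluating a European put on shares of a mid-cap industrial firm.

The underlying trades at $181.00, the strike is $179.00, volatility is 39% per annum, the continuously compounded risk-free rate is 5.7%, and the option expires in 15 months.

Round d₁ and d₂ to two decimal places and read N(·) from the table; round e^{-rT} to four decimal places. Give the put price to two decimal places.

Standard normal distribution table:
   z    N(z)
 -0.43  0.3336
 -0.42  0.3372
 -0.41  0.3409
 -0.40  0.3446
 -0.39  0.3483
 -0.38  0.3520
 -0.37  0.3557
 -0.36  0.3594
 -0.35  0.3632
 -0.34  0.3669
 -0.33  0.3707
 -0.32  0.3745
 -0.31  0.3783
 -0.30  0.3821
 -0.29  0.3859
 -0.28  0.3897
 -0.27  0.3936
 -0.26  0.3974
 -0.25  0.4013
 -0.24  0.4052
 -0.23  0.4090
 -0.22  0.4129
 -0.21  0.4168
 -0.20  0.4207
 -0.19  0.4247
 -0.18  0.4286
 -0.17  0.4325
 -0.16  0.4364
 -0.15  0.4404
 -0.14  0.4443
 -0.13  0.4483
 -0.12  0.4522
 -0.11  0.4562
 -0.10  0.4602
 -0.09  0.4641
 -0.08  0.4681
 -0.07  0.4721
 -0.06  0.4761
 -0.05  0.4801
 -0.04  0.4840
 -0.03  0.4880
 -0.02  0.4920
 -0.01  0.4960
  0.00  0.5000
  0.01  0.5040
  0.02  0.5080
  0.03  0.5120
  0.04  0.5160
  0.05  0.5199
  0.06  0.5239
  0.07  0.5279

σ√T = 0.39·√1.25 = 0.4360
ln(S/K) + (r + σ²/2)T = ln(181/179) + (0.057 + 0.39²/2)·1.25 = 0.0111 + 0.1663 = 0.1774
d₁ = 0.1774 / 0.4360 = 0.4069 ⇒ 0.41
d₂ = d₁ − σ√T = 0.4069 − 0.4360 = -0.0291 ⇒ -0.03
e^(−rT) = e^(−0.057·1.25) = 0.9312
N(−d₂) = N(0.03) = 0.5120;  N(−d₁) = N(-0.41) = 0.3409
P = 179·0.9312·0.5120 − 181·0.3409 = 85.3426 − 61.7029 = 23.6397

$23.64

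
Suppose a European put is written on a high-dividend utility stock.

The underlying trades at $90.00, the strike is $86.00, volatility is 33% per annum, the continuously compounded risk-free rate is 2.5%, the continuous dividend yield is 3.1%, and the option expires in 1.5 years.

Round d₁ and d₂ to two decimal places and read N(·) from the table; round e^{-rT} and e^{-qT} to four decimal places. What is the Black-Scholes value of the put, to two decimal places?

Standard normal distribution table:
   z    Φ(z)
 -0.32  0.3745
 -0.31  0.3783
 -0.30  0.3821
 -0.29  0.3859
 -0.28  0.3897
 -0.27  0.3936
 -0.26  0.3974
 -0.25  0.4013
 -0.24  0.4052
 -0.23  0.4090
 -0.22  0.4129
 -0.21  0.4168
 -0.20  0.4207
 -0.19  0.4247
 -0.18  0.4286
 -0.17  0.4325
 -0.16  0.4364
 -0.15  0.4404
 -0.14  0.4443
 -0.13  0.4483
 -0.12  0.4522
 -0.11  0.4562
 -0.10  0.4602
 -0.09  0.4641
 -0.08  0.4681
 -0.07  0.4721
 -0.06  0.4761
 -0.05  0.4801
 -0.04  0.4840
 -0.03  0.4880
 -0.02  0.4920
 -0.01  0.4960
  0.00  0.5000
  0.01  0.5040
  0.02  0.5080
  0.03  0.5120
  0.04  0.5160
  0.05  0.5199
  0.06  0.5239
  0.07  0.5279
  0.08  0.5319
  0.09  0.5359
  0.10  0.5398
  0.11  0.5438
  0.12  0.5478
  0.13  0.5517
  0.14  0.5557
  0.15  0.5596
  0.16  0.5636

T = 1.5;  σ√T = 0.4042
d₁ = [ln(90/86) + (0.025 − 0.031 + ½·0.33²)·1.5] / (σ√T) = (0.0455 + 0.0727) / 0.4042 = 0.2923 ≈ 0.29
d₂ = 0.2923 − 0.4042 = -0.1119 ≈ -0.11
exp(−qT) = exp(−0.031·1.5) = 0.9546;  exp(−rT) = exp(−0.025·1.5) = 0.9632
N(−d₂) = N(0.11) = 0.5438;  N(−d₁) = N(-0.29) = 0.3859
P = 86·0.9632·0.5438 − 90·0.9546·0.3859 = 45.0458 − 33.1542 = 11.8916

$11.89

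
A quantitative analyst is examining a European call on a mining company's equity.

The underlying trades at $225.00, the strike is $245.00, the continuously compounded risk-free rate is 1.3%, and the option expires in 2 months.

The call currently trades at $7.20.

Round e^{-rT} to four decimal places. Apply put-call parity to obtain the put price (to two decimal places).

e^(−rT) = e^(−0.013·0.1667) = 0.9978
Put-call parity: C − P = S − K·e^(−rT) = 225 − 245·0.9978 = 225 − 244.4610 = -19.4610
P = C − (C − P) = 7.20 − (-19.4610) = 26.6610

$26.66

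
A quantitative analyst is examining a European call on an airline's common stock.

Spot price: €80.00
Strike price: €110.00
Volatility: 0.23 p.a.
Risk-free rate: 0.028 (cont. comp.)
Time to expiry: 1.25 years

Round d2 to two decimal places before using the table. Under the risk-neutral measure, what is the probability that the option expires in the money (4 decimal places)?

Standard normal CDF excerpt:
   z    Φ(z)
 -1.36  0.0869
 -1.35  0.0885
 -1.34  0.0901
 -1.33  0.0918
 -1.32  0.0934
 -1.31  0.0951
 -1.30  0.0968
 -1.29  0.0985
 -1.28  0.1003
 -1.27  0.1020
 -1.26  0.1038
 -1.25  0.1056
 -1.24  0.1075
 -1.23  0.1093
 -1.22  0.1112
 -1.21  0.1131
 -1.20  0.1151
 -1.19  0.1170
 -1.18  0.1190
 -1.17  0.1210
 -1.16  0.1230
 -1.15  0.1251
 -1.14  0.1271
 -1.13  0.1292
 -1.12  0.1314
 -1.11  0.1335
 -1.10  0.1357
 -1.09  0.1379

σ√T = 0.23·√1.25 = 0.2571
d₁ = [ln(80/110) + (0.028 + 0.23²/2)·1.25] / 0.2571 = [-0.3185 + 0.0681] / 0.2571 = -0.9737 → -0.97
d₂ = d₁ − σ√T = -0.9737 − 0.2571 = -1.2309 → -1.23
Risk-neutral Pr[S_T > K] = N(d₂) = N(-1.23) = 0.1093

0.1093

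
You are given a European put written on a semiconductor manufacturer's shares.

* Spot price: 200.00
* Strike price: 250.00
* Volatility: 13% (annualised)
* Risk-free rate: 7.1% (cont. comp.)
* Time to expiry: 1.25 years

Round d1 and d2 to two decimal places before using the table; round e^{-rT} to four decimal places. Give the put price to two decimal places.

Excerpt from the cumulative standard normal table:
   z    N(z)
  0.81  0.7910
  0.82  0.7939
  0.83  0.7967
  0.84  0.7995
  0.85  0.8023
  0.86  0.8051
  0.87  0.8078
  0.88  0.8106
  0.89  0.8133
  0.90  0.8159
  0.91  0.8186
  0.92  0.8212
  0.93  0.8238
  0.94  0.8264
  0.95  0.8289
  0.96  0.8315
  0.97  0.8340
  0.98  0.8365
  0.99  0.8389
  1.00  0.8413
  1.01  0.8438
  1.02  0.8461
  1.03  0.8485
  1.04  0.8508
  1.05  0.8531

32.01

σ√T = 0.13·√1.25 = 0.1453
d₁ = [ln(200/250) + (0.071 + ½·0.13²)·1.25] / (σ√T) = (-0.2231 + 0.0993) / 0.1453 = -0.8520 which rounds to -0.85
d₂ = -0.8520 − 0.1453 = -0.9973 which rounds to -1.00
e^(−rT) = e^(−0.071·1.25) = 0.9151
P = 250·0.9151·N(1.00) − 200·N(0.85) = 250·0.9151·0.8413 − 200·0.8023 = 192.4684 − 160.4600 = 32.0084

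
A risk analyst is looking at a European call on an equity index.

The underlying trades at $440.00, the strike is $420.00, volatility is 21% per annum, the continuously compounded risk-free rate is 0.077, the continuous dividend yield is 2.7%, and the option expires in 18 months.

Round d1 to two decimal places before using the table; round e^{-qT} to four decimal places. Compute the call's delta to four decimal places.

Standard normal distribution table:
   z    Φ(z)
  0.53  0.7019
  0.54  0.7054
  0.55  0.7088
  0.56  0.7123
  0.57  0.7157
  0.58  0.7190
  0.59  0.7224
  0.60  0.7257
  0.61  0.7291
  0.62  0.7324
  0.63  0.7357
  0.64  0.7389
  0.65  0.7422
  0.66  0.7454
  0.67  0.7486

T = 1.5;  σ√T = 0.2572
ln(S/K) + (r − q + σ²/2)T = ln(440/420) + (0.077 − 0.027 + 0.21²/2)·1.5 = 0.0465 + 0.1081 = 0.1546
d₁ = 0.1546 / 0.2572 = 0.6011 → 0.60
N(d₁) = N(0.60) = 0.7257
Δ_call = exp(−qT)·N(d₁) = 0.9603·0.7257 = 0.6969

0.6969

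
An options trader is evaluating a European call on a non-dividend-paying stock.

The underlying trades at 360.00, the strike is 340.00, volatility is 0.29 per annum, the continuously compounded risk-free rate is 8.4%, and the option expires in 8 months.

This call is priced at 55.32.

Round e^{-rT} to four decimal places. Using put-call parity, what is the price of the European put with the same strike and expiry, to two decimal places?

16.79

exp(−rT) = exp(−0.084·0.6667) = 0.9455
Put-call parity: C − P = S − K·e^(−rT) = 360 − 340·0.9455 = 360 − 321.4700 = 38.5300
P = C − (C − P) = 55.32 − (38.5300) = 16.7900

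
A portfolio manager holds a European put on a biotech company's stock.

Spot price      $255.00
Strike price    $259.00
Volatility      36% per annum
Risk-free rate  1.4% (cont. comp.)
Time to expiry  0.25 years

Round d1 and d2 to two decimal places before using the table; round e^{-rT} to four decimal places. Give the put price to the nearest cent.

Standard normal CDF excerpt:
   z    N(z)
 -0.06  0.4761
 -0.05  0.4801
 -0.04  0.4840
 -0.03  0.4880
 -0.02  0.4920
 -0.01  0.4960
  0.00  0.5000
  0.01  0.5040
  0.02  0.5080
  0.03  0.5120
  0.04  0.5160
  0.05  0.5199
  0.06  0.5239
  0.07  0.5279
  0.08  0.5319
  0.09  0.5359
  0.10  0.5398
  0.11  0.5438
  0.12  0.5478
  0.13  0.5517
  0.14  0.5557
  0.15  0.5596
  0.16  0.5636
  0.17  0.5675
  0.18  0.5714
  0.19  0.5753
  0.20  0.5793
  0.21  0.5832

σ√T = 0.36 × 0.5000 = 0.1800
d₁ = [ln(255/259) + (0.014 + 0.36²/2)·0.25] / 0.1800 = [-0.0156 + 0.0197] / 0.1800 = 0.0230 ⇒ 0.02
d₂ = d₁ − σ√T = 0.0230 − 0.1800 = -0.1570 ⇒ -0.16
e^(−rT) = e^(−0.014·0.25) = 0.9965
N(−d₂) = N(0.16) = 0.5636;  N(−d₁) = N(-0.02) = 0.4920
P = 259·0.9965·0.5636 − 255·0.4920 = 145.4615 − 125.4600 = 20.0015

$20.00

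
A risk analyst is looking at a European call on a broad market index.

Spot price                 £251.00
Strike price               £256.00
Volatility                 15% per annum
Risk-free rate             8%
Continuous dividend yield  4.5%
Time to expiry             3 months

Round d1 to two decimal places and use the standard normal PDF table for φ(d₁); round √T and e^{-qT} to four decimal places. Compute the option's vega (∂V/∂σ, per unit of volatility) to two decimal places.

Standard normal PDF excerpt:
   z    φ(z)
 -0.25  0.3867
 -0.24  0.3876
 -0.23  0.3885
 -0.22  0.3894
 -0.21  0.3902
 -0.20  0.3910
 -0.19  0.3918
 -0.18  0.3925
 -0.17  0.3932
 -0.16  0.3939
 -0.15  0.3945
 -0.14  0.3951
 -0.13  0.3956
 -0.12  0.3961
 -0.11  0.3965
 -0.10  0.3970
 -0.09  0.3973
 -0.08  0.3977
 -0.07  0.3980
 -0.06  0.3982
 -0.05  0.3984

49.20

T = 0.25;  σ√T = 0.0750
d₁ = [ln(251/256) + (0.08 − 0.045 + 0.15²/2)·0.25] / 0.0750 = [-0.0197 + 0.0116] / 0.0750 = -0.1088 → -0.11
√T = √0.25 = 0.5000
φ(d₁) = φ(-0.11) = 0.3965
exp(−qT) = exp(−0.045·0.25) = 0.9888
vega = S·exp(−qT)·φ(d₁)·√T = 251·0.9888·0.3965·0.5000 = 49.2034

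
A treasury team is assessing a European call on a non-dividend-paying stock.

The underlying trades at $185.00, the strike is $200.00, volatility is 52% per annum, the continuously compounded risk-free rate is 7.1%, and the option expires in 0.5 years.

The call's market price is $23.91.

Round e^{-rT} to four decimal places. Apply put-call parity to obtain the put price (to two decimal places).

e^(−rT) = e^(−0.071·0.5) = 0.9651
Put-call parity: C − P = S − K·e^(−rT) = 185 − 200·0.9651 = 185 − 193.0200 = -8.0200
P = C − (C − P) = 23.91 − (-8.0200) = 31.9300

$31.93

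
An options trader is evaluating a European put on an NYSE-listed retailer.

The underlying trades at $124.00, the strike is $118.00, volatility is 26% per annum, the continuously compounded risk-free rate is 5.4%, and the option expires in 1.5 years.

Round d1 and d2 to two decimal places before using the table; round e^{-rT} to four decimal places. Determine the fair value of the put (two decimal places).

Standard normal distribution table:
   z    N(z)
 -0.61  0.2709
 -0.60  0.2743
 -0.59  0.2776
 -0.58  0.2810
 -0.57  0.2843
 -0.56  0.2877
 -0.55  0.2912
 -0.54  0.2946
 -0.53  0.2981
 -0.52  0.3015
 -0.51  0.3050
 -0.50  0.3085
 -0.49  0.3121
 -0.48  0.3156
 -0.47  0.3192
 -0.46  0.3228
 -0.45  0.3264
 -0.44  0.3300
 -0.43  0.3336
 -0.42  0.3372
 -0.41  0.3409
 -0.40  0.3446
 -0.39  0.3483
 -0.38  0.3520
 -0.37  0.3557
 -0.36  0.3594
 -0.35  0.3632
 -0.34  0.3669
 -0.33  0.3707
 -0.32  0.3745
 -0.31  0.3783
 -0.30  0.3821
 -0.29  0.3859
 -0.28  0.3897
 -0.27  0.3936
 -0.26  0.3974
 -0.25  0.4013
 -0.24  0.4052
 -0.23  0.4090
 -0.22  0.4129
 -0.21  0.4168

$8.42

σ√T = 0.26·√1.5 = 0.3184
d₁ = [ln(124/118) + (0.054 + 0.26²/2)·1.5] / 0.3184 = [0.0496 + 0.1317] / 0.3184 = 0.5693 ≈ 0.57
d₂ = d₁ − σ√T = 0.5693 − 0.3184 = 0.2509 ≈ 0.25
e^(−rT) = e^(−0.054·1.5) = 0.9222
N(−d₂) = N(-0.25) = 0.4013;  N(−d₁) = N(-0.57) = 0.2843
P = 118·0.9222·0.4013 − 124·0.2843 = 43.6693 − 35.2532 = 8.4161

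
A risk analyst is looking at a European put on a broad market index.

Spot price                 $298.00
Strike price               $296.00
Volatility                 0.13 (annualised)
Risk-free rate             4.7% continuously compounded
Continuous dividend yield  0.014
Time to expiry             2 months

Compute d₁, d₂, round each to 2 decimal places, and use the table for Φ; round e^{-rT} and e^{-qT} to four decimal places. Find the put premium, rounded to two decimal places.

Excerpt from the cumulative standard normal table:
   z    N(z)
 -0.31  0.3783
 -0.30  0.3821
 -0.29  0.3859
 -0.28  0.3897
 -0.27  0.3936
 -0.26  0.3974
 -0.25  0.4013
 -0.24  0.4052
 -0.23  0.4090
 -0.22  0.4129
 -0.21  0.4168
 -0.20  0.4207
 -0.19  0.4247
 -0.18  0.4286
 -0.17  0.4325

σ√T = 0.13 × 0.4082 = 0.0531
d₁ = [ln(298/296) + (0.047 − 0.014 + 0.13²/2)·0.1667] / 0.0531 = [0.0067 + 0.0069] / 0.0531 = 0.2571 ≈ 0.26
d₂ = d₁ − σ√T = 0.2571 − 0.0531 = 0.2040 ≈ 0.20
exp(−qT) = exp(−0.014·0.1667) = 0.9977;  exp(−rT) = exp(−0.047·0.1667) = 0.9922
N(−d₂) = N(-0.20) = 0.4207;  N(−d₁) = N(-0.26) = 0.3974
P = 296·0.9922·0.4207 − 298·0.9977·0.3974 = 123.5559 − 118.1528 = 5.4031

$5.40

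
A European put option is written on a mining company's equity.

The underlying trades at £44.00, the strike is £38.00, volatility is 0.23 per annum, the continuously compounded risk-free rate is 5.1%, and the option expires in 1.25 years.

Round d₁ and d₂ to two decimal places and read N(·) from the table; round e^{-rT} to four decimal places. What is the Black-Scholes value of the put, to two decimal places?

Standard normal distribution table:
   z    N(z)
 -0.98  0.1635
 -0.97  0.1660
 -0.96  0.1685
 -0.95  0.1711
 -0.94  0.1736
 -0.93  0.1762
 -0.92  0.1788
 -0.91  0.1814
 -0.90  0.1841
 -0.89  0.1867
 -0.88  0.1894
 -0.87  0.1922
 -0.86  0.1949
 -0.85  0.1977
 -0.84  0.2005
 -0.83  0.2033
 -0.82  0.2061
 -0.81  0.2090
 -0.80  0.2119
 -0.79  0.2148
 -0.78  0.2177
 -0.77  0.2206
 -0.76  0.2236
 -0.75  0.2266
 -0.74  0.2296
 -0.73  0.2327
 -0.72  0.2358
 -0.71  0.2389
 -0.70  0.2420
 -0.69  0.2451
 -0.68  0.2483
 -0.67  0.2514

σ√T = 0.23 × 1.1180 = 0.2571
d₁ = [ln(44/38) + (0.051 + ½·0.23²)·1.25] / (σ√T) = (0.1466 + 0.0968) / 0.2571 = 0.9466 ⇒ 0.95
d₂ = 0.9466 − 0.2571 = 0.6895 ⇒ 0.69
e^(−rT) = e^(−0.051·1.25) = 0.9382
N(−d₂) = N(-0.69) = 0.2451;  N(−d₁) = N(-0.95) = 0.1711
P = 38·0.9382·0.2451 − 44·0.1711 = 8.7382 − 7.5284 = 1.2098

£1.21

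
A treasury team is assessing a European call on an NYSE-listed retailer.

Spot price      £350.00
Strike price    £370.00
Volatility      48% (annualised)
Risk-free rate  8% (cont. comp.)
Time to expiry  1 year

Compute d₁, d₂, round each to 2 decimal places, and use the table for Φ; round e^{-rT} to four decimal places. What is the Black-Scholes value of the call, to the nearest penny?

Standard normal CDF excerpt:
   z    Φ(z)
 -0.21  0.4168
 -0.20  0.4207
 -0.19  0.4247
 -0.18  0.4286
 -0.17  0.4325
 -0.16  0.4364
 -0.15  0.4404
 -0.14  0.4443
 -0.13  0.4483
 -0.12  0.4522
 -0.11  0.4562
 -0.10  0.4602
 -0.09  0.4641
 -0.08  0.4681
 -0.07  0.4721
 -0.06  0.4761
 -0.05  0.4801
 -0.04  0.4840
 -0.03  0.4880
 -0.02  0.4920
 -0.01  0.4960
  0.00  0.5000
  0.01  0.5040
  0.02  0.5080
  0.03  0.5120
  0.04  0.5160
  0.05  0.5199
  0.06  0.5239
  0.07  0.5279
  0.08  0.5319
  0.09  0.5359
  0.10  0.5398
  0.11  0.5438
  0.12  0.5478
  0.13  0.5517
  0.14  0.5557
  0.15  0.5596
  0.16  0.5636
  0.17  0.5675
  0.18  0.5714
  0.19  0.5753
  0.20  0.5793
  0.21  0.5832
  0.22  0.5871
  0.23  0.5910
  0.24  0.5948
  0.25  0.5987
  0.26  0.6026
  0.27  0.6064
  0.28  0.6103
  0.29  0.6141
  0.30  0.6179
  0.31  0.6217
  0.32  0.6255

σ√T = 0.48·√1 = 0.4800
d₁ = [ln(350/370) + (0.08 + 0.48²/2)·1] / 0.4800 = [-0.0556 + 0.1952] / 0.4800 = 0.2909 ⇒ 0.29
d₂ = d₁ − σ√T = 0.2909 − 0.4800 = -0.1891 ⇒ -0.19
e^(−rT) = e^(−0.08·1) = 0.9231
N(d₁) = N(0.29) = 0.6141;  N(d₂) = N(-0.19) = 0.4247
C = 350·0.6141 − 370·0.9231·0.4247 = 214.9350 − 145.0550 = 69.8800

£69.88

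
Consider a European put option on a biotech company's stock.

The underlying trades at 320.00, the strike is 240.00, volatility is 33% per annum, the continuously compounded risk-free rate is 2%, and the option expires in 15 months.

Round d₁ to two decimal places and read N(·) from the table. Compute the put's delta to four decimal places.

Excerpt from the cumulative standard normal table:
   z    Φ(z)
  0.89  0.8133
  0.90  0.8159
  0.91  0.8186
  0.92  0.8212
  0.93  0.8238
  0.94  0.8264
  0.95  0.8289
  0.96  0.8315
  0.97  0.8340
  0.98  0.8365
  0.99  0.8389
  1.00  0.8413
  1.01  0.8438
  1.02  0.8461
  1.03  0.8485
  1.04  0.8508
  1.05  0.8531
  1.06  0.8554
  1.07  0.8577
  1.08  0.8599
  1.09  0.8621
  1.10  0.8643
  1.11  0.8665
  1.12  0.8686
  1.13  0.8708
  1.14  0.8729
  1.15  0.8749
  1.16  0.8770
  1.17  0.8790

σ√T = 0.33 × 1.1180 = 0.3690
d₁ = [ln(320/240) + (0.02 + 0.33²/2)·1.25] / 0.3690 = [0.2877 + 0.0931] / 0.3690 = 1.0320 which rounds to 1.03
N(d₁) = N(1.03) = 0.8485
Δ_put = N(d₁) − 1 = 0.8485 − 1 = -0.1515

-0.1515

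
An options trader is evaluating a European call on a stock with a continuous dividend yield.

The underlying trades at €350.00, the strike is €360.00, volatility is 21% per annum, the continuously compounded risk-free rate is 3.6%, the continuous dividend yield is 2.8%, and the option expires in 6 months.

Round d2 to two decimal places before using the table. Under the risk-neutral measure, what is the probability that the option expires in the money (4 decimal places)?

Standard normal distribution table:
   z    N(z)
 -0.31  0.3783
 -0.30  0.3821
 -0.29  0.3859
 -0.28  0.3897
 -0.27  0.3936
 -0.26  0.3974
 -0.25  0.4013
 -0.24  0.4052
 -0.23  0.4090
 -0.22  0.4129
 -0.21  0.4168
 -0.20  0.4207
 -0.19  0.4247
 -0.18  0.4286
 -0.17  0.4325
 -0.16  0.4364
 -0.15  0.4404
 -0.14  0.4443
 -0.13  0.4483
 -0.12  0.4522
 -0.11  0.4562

0.4052

T = 0.5;  σ√T = 0.1485
ln(S/K) + (r − q + σ²/2)T = ln(350/360) + (0.036 − 0.028 + 0.21²/2)·0.5 = -0.0282 + 0.0150 = -0.0131
d₁ = -0.0131 / 0.1485 = -0.0885 which rounds to -0.09
d₂ = d₁ − σ√T = -0.0885 − 0.1485 = -0.2370 which rounds to -0.24
Risk-neutral Pr[S_T > K] = N(d₂) = N(-0.24) = 0.4052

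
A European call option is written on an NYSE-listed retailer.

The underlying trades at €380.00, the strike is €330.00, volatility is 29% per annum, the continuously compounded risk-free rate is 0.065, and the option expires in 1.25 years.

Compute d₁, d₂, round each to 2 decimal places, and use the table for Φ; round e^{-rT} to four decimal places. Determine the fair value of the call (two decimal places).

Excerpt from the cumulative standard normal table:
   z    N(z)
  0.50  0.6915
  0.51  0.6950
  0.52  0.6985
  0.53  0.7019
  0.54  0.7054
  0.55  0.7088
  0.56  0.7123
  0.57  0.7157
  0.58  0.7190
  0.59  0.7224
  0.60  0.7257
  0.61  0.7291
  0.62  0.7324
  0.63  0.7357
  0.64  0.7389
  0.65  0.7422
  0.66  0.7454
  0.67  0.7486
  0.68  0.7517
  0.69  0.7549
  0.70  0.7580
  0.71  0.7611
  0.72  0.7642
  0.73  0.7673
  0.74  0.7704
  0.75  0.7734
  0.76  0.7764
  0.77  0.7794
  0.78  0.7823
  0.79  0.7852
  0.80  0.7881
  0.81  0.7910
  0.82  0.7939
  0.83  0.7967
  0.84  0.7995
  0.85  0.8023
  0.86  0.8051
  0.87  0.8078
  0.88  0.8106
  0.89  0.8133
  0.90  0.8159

σ√T = 0.29 × 1.1180 = 0.3242
d₁ = [ln(380/330) + (0.065 + 0.29²/2)·1.25] / 0.3242 = [0.1411 + 0.1338] / 0.3242 = 0.8478 → 0.85
d₂ = d₁ − σ√T = 0.8478 − 0.3242 = 0.5236 → 0.52
e^(−rT) = e^(−0.065·1.25) = 0.9220
N(d₁) = N(0.85) = 0.8023;  N(d₂) = N(0.52) = 0.6985
C = 380·0.8023 − 330·0.9220·0.6985 = 304.8740 − 212.5256 = 92.3484

€92.35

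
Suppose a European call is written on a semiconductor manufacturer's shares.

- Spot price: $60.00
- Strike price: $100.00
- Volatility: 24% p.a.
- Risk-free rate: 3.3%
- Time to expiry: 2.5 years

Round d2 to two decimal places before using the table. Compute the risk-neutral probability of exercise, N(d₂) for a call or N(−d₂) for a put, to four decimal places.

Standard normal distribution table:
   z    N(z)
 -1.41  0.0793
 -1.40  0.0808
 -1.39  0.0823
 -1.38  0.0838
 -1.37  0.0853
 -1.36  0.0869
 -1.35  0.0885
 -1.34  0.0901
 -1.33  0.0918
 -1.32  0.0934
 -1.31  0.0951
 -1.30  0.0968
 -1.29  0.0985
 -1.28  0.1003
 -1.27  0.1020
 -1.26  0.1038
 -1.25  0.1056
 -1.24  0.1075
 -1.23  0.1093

σ√T = 0.24·√2.5 = 0.3795
ln(S/K) + (r + σ²/2)T = ln(60/100) + (0.033 + 0.24²/2)·2.5 = -0.5108 + 0.1545 = -0.3563
d₁ = -0.3563 / 0.3795 = -0.9390 → -0.94
d₂ = d₁ − σ√T = -0.9390 − 0.3795 = -1.3185 → -1.32
Risk-neutral Pr[S_T > K] = N(d₂) = N(-1.32) = 0.0934

0.0934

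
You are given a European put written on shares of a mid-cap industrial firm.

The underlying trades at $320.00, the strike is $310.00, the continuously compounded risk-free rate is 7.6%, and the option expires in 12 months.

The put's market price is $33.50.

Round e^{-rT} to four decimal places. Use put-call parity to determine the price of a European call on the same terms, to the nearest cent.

e^(−rT) = e^(−0.076·1) = 0.9268
Put-call parity: C − P = S − K·e^(−rT) = 320 − 310·0.9268 = 320 − 287.3080 = 32.6920
C = P + (C − P) = 33.50 + (32.6920) = 66.1920

$66.19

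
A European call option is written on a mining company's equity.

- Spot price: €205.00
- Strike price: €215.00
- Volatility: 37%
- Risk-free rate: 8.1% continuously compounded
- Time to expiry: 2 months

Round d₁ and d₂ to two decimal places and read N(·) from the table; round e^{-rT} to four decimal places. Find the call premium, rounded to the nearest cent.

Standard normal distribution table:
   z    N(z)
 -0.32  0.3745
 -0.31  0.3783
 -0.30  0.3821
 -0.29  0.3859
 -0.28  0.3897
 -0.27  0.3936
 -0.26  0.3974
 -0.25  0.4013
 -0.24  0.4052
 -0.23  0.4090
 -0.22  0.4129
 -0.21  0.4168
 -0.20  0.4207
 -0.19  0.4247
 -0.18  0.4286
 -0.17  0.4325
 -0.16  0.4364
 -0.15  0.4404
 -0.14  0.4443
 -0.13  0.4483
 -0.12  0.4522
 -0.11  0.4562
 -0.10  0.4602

€9.23

σ√T = 0.37 × 0.4082 = 0.1511
d₁ = [ln(205/215) + (0.081 + ½·0.37²)·0.1667] / (σ√T) = (-0.0476 + 0.0249) / 0.1511 = -0.1504 → -0.15
d₂ = -0.1504 − 0.1511 = -0.3015 → -0.30
e^(−rT) = e^(−0.081·0.1667) = 0.9866
N(d₁) = N(-0.15) = 0.4404;  N(d₂) = N(-0.30) = 0.3821
C = 205·0.4404 − 215·0.9866·0.3821 = 90.2820 − 81.0507 = 9.2313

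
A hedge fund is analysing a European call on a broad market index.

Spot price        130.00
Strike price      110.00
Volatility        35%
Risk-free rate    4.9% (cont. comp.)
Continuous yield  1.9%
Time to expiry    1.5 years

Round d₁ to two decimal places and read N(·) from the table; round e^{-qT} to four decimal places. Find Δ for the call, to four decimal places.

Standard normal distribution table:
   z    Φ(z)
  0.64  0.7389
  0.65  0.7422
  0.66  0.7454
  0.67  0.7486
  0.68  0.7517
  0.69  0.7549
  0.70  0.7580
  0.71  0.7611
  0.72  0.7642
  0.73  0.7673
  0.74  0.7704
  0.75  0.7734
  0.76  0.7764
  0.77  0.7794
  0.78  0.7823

0.7397

σ√T = 0.35·√1.5 = 0.4287
d₁ = [ln(130/110) + (0.049 − 0.019 + ½·0.35²)·1.5] / (σ√T) = (0.1671 + 0.1369) / 0.4287 = 0.7090 which rounds to 0.71
N(d₁) = N(0.71) = 0.7611
Δ_call = exp(−qT)·N(d₁) = 0.9719·0.7611 = 0.7397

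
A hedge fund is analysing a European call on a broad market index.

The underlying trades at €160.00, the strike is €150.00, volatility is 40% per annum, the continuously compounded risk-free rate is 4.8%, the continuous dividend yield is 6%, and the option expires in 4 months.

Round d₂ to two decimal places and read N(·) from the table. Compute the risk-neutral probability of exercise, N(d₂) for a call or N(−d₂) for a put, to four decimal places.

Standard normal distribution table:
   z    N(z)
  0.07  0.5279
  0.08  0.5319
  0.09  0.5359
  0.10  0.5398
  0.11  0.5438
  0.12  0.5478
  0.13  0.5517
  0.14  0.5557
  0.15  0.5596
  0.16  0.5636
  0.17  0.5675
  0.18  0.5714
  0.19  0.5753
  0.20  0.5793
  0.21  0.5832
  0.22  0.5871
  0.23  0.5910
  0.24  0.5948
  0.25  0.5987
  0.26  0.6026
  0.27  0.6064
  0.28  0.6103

0.5596

T = 0.3333;  σ√T = 0.2309
d₁ = [ln(160/150) + (0.048 − 0.06 + 0.4²/2)·0.3333] / 0.2309 = [0.0645 + 0.0227] / 0.2309 = 0.3776 → 0.38
d₂ = d₁ − σ√T = 0.3776 − 0.2309 = 0.1467 → 0.15
Pr(exercise) under Q = N(d₂) = 0.5596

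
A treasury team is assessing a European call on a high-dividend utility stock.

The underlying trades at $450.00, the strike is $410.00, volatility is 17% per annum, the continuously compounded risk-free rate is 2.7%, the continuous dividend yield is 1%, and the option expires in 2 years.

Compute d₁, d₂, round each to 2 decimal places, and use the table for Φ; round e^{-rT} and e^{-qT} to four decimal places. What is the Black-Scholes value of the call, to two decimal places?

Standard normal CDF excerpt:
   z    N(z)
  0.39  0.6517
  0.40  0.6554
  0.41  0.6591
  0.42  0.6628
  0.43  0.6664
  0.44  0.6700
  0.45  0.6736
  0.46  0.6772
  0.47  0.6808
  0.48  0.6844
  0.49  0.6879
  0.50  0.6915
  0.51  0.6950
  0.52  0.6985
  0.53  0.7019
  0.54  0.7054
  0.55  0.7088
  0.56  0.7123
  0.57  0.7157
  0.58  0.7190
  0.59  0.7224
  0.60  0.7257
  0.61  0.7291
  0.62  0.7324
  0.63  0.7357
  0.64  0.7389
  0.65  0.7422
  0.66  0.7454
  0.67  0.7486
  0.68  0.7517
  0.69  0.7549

T = 2;  σ√T = 0.2404
d₁ = [ln(450/410) + (0.027 − 0.01 + 0.17²/2)·2] / 0.2404 = [0.0931 + 0.0629] / 0.2404 = 0.6488 → 0.65
d₂ = d₁ − σ√T = 0.6488 − 0.2404 = 0.4084 → 0.41
e^(−qT) = e^(−0.01·2) = 0.9802;  e^(−rT) = e^(−0.027·2) = 0.9474
N(d₁) = N(0.65) = 0.7422;  N(d₂) = N(0.41) = 0.6591
C = 450·0.9802·0.7422 − 410·0.9474·0.6591 = 327.3770 − 256.0168 = 71.3601

$71.36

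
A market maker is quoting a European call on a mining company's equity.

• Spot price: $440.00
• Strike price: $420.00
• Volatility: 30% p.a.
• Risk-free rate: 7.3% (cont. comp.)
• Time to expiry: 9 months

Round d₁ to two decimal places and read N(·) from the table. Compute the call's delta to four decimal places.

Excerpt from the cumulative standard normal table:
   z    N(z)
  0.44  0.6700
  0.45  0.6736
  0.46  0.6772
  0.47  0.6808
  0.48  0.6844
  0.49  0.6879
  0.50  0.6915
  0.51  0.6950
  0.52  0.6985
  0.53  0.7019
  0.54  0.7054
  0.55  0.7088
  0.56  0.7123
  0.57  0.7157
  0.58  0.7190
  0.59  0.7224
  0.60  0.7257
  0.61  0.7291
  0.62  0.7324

0.6985

T = 0.75;  σ√T = 0.2598
ln(S/K) + (r + σ²/2)T = ln(440/420) + (0.073 + 0.3²/2)·0.75 = 0.0465 + 0.0885 = 0.1350
d₁ = 0.1350 / 0.2598 = 0.5197 → 0.52
N(d₁) = N(0.52) = 0.6985
Δ_call = N(d₁) = 0.6985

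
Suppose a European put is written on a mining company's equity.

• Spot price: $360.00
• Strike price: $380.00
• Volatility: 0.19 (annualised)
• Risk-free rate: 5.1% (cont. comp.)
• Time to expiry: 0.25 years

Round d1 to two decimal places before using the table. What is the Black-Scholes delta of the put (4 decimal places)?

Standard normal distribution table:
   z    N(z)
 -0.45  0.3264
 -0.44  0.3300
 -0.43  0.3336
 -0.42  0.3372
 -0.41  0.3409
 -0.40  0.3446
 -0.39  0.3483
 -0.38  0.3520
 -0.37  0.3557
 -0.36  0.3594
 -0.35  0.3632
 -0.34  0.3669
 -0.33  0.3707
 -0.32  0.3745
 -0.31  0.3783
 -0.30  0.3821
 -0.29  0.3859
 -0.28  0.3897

σ√T = 0.19·√0.25 = 0.0950
d₁ = [ln(360/380) + (0.051 + 0.19²/2)·0.25] / 0.0950 = [-0.0541 + 0.0173] / 0.0950 = -0.3874 which rounds to -0.39
N(d₁) = N(-0.39) = 0.3483
Δ_put = N(d₁) − 1 = 0.3483 − 1 = -0.6517

-0.6517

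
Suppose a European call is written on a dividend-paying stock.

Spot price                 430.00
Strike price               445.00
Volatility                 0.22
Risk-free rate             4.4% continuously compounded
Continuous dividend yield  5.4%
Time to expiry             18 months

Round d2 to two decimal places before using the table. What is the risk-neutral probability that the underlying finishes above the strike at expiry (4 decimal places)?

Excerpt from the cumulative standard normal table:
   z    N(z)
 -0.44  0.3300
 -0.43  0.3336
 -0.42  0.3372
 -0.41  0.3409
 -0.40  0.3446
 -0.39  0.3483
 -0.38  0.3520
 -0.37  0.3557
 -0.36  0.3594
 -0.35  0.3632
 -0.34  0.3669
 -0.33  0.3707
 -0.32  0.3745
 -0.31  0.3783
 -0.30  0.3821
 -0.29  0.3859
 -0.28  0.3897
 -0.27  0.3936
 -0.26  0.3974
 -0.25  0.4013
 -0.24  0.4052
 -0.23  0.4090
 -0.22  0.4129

0.3745

σ√T = 0.22 × 1.2247 = 0.2694
d₁ = [ln(430/445) + (0.044 − 0.054 + 0.22²/2)·1.5] / 0.2694 = [-0.0343 + 0.0213] / 0.2694 = -0.0482 → -0.05
d₂ = d₁ − σ√T = -0.0482 − 0.2694 = -0.3177 → -0.32
Pr(exercise) under Q = N(d₂) = 0.3745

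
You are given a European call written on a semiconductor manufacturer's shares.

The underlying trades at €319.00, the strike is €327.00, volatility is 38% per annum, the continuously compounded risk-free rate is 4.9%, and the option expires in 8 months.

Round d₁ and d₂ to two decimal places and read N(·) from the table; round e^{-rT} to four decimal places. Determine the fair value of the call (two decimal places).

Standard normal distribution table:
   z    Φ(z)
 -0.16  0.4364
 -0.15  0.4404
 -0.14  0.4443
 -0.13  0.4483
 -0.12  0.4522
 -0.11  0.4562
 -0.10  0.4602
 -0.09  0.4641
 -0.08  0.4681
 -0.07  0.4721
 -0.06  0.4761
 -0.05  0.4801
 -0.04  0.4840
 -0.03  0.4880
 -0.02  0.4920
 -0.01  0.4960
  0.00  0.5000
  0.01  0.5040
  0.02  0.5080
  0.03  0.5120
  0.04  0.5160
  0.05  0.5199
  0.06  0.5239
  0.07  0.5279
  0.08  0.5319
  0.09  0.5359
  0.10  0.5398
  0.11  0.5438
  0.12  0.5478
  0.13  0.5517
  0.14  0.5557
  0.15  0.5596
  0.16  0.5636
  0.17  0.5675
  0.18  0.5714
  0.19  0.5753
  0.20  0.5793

€40.39

σ√T = 0.38·√0.6667 = 0.3103
d₁ = [ln(319/327) + (0.049 + ½·0.38²)·0.6667] / (σ√T) = (-0.0248 + 0.0808) / 0.3103 = 0.1806 ≈ 0.18
d₂ = 0.1806 − 0.3103 = -0.1297 ≈ -0.13
exp(−rT) = exp(−0.049·0.6667) = 0.9679
N(d₁) = N(0.18) = 0.5714;  N(d₂) = N(-0.13) = 0.4483
C = 319·0.5714 − 327·0.9679·0.4483 = 182.2766 − 141.8884 = 40.3882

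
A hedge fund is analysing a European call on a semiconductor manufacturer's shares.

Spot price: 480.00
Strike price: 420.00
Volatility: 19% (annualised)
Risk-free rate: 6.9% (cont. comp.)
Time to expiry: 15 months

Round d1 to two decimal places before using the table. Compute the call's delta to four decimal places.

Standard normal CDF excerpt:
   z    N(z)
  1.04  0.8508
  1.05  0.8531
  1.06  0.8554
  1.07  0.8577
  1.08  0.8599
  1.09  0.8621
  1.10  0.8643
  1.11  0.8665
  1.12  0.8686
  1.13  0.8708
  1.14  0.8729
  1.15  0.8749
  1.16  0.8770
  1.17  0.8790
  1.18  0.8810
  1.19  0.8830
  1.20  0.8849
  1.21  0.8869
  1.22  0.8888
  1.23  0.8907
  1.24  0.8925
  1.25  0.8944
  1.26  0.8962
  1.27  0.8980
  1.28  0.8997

σ√T = 0.19·√1.25 = 0.2124
ln(S/K) + (r + σ²/2)T = ln(480/420) + (0.069 + 0.19²/2)·1.25 = 0.1335 + 0.1088 = 0.2423
d₁ = 0.2423 / 0.2124 = 1.1408 ⇒ 1.14
N(d₁) = N(1.14) = 0.8729
Δ_call = N(d₁) = 0.8729

0.8729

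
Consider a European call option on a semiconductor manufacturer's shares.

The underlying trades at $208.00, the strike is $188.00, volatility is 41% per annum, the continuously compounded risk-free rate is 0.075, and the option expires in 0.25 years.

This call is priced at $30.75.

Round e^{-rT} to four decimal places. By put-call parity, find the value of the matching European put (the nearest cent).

e^(−rT) = e^(−0.075·0.25) = 0.9814
Put-call parity: C − P = S − K·e^(−rT) = 208 − 188·0.9814 = 208 − 184.5032 = 23.4968
P = C − (C − P) = 30.75 − (23.4968) = 7.2532

$7.25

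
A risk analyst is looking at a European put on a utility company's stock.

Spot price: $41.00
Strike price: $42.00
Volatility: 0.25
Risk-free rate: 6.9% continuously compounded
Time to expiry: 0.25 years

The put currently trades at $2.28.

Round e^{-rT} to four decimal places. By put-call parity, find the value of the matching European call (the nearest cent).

$2.00

exp(−rT) = exp(−0.069·0.25) = 0.9829
Put-call parity: C − P = S − K·e^(−rT) = 41 − 42·0.9829 = 41 − 41.2818 = -0.2818
C = P + (C − P) = 2.28 + (-0.2818) = 1.9982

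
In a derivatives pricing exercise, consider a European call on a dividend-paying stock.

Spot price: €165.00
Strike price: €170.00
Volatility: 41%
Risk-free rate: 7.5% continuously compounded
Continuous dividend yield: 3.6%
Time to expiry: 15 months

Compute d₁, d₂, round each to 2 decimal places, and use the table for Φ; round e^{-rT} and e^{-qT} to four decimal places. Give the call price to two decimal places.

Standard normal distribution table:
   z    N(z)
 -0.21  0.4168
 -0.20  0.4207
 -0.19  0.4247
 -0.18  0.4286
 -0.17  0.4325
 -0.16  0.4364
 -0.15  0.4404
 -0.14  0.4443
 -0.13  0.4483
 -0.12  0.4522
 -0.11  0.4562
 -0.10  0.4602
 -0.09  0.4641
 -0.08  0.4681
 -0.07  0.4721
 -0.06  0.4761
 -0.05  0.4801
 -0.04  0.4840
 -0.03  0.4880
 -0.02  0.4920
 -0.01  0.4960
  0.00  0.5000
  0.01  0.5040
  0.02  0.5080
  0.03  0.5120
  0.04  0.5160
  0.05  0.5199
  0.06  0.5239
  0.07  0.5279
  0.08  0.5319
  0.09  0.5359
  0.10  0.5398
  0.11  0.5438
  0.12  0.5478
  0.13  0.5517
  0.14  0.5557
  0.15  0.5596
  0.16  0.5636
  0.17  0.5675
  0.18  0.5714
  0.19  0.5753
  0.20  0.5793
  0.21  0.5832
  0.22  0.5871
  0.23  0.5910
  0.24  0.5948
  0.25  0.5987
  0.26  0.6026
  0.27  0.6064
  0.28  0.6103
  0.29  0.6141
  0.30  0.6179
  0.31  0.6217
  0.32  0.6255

T = 1.25;  σ√T = 0.4584
d₁ = [ln(165/170) + (0.075 − 0.036 + 0.41²/2)·1.25] / 0.4584 = [-0.0299 + 0.1538] / 0.4584 = 0.2704 ≈ 0.27
d₂ = d₁ − σ√T = 0.2704 − 0.4584 = -0.1880 ≈ -0.19
e^(−qT) = e^(−0.036·1.25) = 0.9560;  e^(−rT) = e^(−0.075·1.25) = 0.9105
N(d₁) = N(0.27) = 0.6064;  N(d₂) = N(-0.19) = 0.4247
C = 165·0.9560·0.6064 − 170·0.9105·0.4247 = 95.6535 − 65.7372 = 29.9163

€29.92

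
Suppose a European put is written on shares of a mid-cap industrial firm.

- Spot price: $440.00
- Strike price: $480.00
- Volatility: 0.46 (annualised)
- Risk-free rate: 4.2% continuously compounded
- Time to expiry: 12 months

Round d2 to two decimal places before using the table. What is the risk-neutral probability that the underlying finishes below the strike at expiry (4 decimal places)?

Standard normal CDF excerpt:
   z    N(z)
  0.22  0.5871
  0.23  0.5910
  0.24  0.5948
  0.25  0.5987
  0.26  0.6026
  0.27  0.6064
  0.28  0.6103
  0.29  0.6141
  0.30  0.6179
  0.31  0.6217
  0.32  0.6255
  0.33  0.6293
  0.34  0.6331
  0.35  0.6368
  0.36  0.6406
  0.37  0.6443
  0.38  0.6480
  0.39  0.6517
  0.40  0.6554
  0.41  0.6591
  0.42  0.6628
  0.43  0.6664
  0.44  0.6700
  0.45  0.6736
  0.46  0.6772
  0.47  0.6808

σ√T = 0.46·√1 = 0.4600
d₁ = [ln(440/480) + (0.042 + 0.46²/2)·1] / 0.4600 = [-0.0870 + 0.1478] / 0.4600 = 0.1321 → 0.13
d₂ = d₁ − σ√T = 0.1321 − 0.4600 = -0.3279 → -0.33
Pr(exercise) under Q = N(−d₂) = N(0.33) = 0.6293

0.6293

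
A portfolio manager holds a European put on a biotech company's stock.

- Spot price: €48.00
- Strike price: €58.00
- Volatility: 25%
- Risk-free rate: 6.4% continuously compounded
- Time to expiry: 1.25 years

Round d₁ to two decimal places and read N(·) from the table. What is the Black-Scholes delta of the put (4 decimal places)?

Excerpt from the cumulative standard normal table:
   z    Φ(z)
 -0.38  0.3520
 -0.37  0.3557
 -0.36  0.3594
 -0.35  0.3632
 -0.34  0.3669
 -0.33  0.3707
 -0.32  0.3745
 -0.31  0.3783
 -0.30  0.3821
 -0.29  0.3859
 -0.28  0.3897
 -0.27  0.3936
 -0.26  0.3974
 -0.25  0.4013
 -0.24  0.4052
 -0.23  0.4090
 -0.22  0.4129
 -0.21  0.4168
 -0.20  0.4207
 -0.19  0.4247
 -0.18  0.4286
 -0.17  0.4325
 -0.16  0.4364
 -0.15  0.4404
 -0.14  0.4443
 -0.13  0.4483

-0.5987

σ√T = 0.25 × 1.1180 = 0.2795
ln(S/K) + (r + σ²/2)T = ln(48/58) + (0.064 + 0.25²/2)·1.25 = -0.1892 + 0.1191 = -0.0702
d₁ = -0.0702 / 0.2795 = -0.2511 ≈ -0.25
N(d₁) = N(-0.25) = 0.4013
Δ_put = N(d₁) − 1 = 0.4013 − 1 = -0.5987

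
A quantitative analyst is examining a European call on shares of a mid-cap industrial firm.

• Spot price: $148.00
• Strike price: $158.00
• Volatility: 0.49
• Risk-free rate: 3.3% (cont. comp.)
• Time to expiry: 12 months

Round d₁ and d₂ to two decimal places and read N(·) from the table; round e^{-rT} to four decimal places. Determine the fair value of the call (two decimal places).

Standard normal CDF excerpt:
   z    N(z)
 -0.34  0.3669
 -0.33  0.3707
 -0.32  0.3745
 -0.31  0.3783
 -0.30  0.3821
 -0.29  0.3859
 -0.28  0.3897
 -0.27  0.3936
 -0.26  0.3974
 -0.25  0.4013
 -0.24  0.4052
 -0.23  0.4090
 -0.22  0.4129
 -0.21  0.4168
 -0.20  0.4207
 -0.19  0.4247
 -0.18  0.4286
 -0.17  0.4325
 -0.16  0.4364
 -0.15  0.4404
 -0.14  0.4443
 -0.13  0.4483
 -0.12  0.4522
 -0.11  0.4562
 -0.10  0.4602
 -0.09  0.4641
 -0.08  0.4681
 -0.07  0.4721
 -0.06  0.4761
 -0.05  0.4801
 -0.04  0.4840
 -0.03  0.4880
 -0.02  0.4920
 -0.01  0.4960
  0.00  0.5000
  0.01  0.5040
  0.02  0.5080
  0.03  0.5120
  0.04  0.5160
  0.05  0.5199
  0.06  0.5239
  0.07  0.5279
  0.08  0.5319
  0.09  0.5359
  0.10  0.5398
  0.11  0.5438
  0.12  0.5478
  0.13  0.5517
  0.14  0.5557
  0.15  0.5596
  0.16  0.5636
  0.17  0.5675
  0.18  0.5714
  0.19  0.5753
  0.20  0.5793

σ√T = 0.49 × 1.0000 = 0.4900
d₁ = [ln(148/158) + (0.033 + ½·0.49²)·1] / (σ√T) = (-0.0654 + 0.1530) / 0.4900 = 0.1789 ≈ 0.18
d₂ = 0.1789 − 0.4900 = -0.3111 ≈ -0.31
e^(−rT) = e^(−0.033·1) = 0.9675
N(d₁) = N(0.18) = 0.5714;  N(d₂) = N(-0.31) = 0.3783
C = 148·0.5714 − 158·0.9675·0.3783 = 84.5672 − 57.8288 = 26.7384

$26.74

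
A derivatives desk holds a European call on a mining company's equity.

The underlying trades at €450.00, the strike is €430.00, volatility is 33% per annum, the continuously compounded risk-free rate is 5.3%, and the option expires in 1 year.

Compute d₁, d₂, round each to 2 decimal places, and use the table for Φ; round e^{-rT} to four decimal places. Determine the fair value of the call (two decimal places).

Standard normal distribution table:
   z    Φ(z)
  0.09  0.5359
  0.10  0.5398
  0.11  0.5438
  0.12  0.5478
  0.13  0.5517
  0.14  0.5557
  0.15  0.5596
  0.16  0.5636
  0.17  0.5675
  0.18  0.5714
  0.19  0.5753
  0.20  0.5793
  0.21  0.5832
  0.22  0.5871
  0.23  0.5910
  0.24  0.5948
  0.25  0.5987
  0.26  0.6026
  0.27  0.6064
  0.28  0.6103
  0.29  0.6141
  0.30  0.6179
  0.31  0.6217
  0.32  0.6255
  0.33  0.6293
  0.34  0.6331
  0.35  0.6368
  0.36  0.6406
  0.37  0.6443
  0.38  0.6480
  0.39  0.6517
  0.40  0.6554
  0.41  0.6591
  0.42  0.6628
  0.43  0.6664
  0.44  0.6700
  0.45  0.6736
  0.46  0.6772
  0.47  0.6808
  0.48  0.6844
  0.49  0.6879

T = 1;  σ√T = 0.3300
ln(S/K) + (r + σ²/2)T = ln(450/430) + (0.053 + 0.33²/2)·1 = 0.0455 + 0.1075 = 0.1529
d₁ = 0.1529 / 0.3300 = 0.4634 ≈ 0.46
d₂ = d₁ − σ√T = 0.4634 − 0.3300 = 0.1334 ≈ 0.13
e^(−rT) = e^(−0.053·1) = 0.9484
C = 450·N(0.46) − 430·0.9484·N(0.13) = 450·0.6772 − 430·0.9484·0.5517 = 304.7400 − 224.9899 = 79.7501

€79.75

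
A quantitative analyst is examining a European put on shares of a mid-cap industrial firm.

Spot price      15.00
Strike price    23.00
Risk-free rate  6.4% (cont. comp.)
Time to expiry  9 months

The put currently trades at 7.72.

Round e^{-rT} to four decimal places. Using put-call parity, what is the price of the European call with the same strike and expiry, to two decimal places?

0.80

e^(−rT) = e^(−0.064·0.75) = 0.9531
Put-call parity: C − P = S − K·e^(−rT) = 15 − 23·0.9531 = 15 − 21.9213 = -6.9213
C = P + (C − P) = 7.72 + (-6.9213) = 0.7987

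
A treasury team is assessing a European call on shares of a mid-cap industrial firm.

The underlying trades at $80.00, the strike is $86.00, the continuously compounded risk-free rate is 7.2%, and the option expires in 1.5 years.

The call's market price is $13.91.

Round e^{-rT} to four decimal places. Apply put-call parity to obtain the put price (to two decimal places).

$11.10

e^(−rT) = e^(−0.072·1.5) = 0.8976
Put-call parity: C − P = S − K·e^(−rT) = 80 − 86·0.8976 = 80 − 77.1936 = 2.8064
P = C − (C − P) = 13.91 − (2.8064) = 11.1036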